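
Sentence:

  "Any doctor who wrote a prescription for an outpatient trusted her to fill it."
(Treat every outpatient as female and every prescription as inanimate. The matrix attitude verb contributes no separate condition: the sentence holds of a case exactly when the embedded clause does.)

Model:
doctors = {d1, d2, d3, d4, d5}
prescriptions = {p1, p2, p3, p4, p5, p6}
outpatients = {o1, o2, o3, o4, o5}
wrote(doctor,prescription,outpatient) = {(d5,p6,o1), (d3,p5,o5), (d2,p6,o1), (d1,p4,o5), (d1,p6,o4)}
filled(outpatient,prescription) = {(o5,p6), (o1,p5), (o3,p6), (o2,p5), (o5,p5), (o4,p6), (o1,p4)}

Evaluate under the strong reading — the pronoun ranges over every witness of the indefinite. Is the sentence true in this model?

"her" takes "an outpatient" as antecedent and "it" takes "a prescription"; both are donkey pronouns co-varying with the restrictor.
Strong reading: for every (d,p,o) with wrote(d,p,o), filled(o,p).
Restrictor triples: (d1,p4,o5)→filled(o5,p4) ✗  (d1,p6,o4)→filled(o4,p6) ✓  (d2,p6,o1)→filled(o1,p6) ✗  (d3,p5,o5)→filled(o5,p5) ✓  (d5,p6,o1)→filled(o1,p6) ✗
Counterexample: (d1,p4,o5) — filled(o5,p4) does not hold.

False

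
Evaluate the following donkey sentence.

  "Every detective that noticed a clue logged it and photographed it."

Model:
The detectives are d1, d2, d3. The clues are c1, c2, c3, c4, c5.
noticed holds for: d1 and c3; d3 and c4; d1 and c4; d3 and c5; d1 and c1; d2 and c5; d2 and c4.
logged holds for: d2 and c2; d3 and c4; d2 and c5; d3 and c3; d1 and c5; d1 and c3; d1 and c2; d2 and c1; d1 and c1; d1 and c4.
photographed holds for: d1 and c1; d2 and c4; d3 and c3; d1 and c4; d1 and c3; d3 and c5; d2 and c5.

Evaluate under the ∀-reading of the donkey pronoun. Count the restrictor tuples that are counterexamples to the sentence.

3

"it" takes "a clue" as antecedent — a donkey pronoun bound across the clause boundary.
Strong reading: for every (d,c) with noticed(d,c), logged(d,c) ∧ photographed(d,c).
Restrictor pairs: (d1,c1) ✓  (d1,c3) ✓  (d1,c4) ✓  (d2,c4) ✗  (d2,c5) ✓  (d3,c4) ✗  (d3,c5) ✗
Counterexamples (restrictor pairs failing the scope): 3.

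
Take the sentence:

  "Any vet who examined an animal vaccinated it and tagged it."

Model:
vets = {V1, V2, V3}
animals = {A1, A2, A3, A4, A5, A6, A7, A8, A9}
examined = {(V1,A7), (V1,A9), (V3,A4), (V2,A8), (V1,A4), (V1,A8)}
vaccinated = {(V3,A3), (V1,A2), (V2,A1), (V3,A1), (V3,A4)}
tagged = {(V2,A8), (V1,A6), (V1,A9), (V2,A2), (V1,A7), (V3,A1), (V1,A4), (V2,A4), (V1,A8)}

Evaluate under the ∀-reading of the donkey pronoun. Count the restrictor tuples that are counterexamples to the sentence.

6

"it" takes "an animal" as antecedent — a donkey pronoun bound across the clause boundary.
Strong reading: for every (v,a) with examined(v,a), vaccinated(v,a) ∧ tagged(v,a).
Restrictor pairs: (V1,A4) ✗  (V1,A7) ✗  (V1,A8) ✗  (V1,A9) ✗  (V2,A8) ✗  (V3,A4) ✗
Counterexamples (restrictor pairs failing the scope): 6.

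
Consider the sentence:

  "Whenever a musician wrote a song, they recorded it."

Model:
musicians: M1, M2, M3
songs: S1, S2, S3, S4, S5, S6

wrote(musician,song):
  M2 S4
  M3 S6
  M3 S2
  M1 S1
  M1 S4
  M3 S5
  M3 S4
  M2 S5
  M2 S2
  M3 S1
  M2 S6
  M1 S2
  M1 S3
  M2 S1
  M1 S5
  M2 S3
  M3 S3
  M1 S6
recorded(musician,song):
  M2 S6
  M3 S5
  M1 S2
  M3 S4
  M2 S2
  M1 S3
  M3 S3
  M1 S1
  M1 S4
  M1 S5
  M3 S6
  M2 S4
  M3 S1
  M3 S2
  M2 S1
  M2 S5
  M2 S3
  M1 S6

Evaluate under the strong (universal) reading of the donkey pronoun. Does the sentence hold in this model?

"it" takes "a song" as antecedent — a donkey pronoun bound across the clause boundary.
Strong reading: for every (m,s) with wrote(m,s), recorded(m,s).
Restrictor pairs: (M1,S1) ✓  (M1,S2) ✓  (M1,S3) ✓  (M1,S4) ✓  (M1,S5) ✓  (M1,S6) ✓  (M2,S1) ✓  (M2,S2) ✓  (M2,S3) ✓  (M2,S4) ✓  (M2,S5) ✓  (M2,S6) ✓  (M3,S1) ✓  (M3,S2) ✓  (M3,S3) ✓  (M3,S4) ✓  (M3,S5) ✓  (M3,S6) ✓
Every restrictor pair satisfies the scope.

True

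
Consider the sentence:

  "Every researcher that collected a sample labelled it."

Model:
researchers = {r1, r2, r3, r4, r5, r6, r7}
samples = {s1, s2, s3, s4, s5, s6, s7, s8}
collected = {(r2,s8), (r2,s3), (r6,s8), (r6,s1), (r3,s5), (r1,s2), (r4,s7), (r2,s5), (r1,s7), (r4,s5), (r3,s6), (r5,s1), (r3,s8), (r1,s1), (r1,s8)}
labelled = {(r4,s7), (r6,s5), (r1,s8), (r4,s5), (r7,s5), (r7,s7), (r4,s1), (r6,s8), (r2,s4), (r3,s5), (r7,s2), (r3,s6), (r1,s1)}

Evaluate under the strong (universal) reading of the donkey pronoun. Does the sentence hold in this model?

"it" takes "a sample" as antecedent — a donkey pronoun bound across the clause boundary.
Strong reading: for every (r,s) with collected(r,s), labelled(r,s).
Restrictor pairs: (r1,s1) ✓  (r1,s2) ✗  (r1,s7) ✗  (r1,s8) ✓  (r2,s3) ✗  (r2,s5) ✗  (r2,s8) ✗  (r3,s5) ✓  (r3,s6) ✓  (r3,s8) ✗  (r4,s5) ✓  (r4,s7) ✓  (r5,s1) ✗  (r6,s1) ✗  (r6,s8) ✓
Counterexample: (r1,s2) is in collected but fails the scope.

False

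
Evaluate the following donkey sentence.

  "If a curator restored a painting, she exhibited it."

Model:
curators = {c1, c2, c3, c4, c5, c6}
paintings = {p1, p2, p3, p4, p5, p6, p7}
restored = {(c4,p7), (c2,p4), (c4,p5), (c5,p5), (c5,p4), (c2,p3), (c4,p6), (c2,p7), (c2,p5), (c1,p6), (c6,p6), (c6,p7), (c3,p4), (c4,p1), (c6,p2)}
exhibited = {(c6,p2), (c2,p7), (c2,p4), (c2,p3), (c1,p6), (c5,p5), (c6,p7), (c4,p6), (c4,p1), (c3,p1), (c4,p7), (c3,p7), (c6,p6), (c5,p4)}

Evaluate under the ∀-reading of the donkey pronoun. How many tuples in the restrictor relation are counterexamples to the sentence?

3

"it" takes "a painting" as antecedent — a donkey pronoun bound across the clause boundary.
Strong reading: for every (c,p) with restored(c,p), exhibited(c,p).
Restrictor pairs: (c1,p6) ✓  (c2,p3) ✓  (c2,p4) ✓  (c2,p5) ✗  (c2,p7) ✓  (c3,p4) ✗  (c4,p1) ✓  (c4,p5) ✗  (c4,p6) ✓  (c4,p7) ✓  (c5,p4) ✓  (c5,p5) ✓  (c6,p2) ✓  (c6,p6) ✓  (c6,p7) ✓
Counterexamples (restrictor pairs failing the scope): 3.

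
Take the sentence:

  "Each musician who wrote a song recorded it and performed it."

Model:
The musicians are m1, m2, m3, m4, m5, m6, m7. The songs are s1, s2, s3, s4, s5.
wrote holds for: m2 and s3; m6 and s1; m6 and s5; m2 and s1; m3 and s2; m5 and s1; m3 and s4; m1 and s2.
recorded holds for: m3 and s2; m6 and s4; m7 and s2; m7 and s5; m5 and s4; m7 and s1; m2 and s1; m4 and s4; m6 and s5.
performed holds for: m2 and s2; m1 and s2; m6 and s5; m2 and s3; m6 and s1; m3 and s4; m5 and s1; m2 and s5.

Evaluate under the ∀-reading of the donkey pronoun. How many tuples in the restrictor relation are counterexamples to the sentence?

7

"it" takes "a song" as antecedent — a donkey pronoun bound across the clause boundary.
Strong reading: for every (m,s) with wrote(m,s), recorded(m,s) ∧ performed(m,s).
Restrictor pairs: (m1,s2) ✗  (m2,s1) ✗  (m2,s3) ✗  (m3,s2) ✗  (m3,s4) ✗  (m5,s1) ✗  (m6,s1) ✗  (m6,s5) ✓
Counterexamples (restrictor pairs failing the scope): 7.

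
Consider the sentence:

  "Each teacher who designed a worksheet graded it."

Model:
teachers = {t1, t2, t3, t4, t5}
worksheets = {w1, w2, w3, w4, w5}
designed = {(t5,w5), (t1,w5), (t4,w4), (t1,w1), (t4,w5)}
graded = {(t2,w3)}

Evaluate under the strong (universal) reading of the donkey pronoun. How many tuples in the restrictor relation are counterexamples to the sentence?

"it" takes "a worksheet" as antecedent — a donkey pronoun bound across the clause boundary.
Strong reading: for every (t,w) with designed(t,w), graded(t,w).
Restrictor pairs: (t1,w1) ✗  (t1,w5) ✗  (t4,w4) ✗  (t4,w5) ✗  (t5,w5) ✗
Counterexamples (restrictor pairs failing the scope): 5.

5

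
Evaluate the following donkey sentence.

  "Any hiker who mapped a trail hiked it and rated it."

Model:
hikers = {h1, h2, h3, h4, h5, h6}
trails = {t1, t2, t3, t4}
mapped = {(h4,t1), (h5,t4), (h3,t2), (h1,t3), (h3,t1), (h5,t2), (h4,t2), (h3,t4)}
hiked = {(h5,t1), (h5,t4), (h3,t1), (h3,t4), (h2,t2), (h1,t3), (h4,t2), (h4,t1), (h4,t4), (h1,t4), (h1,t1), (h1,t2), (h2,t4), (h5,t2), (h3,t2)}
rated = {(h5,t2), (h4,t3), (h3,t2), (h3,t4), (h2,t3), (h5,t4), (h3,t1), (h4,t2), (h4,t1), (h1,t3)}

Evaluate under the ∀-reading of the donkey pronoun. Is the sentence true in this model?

True

"it" takes "a trail" as antecedent — a donkey pronoun bound across the clause boundary.
Strong reading: for every (h,t) with mapped(h,t), hiked(h,t) ∧ rated(h,t).
Restrictor pairs: (h1,t3) ✓  (h3,t1) ✓  (h3,t2) ✓  (h3,t4) ✓  (h4,t1) ✓  (h4,t2) ✓  (h5,t2) ✓  (h5,t4) ✓
Every restrictor pair satisfies the scope.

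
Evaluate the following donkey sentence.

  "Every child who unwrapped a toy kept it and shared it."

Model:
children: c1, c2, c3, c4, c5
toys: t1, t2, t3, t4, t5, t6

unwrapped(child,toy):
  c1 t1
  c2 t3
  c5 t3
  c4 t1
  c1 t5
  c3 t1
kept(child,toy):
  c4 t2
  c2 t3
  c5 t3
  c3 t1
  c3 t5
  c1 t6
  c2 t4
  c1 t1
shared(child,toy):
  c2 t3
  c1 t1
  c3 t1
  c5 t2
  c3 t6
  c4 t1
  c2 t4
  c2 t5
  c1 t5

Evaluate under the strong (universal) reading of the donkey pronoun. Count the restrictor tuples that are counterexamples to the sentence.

"it" takes "a toy" as antecedent — a donkey pronoun bound across the clause boundary.
Strong reading: for every (c,t) with unwrapped(c,t), kept(c,t) ∧ shared(c,t).
Restrictor pairs: (c1,t1) ✓  (c1,t5) ✗  (c2,t3) ✓  (c3,t1) ✓  (c4,t1) ✗  (c5,t3) ✗
Counterexamples (restrictor pairs failing the scope): 3.

3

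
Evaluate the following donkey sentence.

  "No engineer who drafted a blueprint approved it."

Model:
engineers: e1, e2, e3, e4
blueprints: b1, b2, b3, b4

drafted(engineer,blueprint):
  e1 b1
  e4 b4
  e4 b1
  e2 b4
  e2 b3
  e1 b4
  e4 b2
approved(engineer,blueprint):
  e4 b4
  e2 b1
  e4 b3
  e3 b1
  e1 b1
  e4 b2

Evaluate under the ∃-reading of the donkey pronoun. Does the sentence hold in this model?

"it" takes "a blueprint" as antecedent — a donkey pronoun bound across the clause boundary.
Truth condition: for no (e,b) with drafted(e,b) does approved(e,b) hold.
Restrictor pairs — does the scope hold? (e1,b1):holds  (e1,b4):fails  (e2,b3):fails  (e2,b4):fails  (e4,b1):fails  (e4,b2):holds  (e4,b4):holds
Scope holds for 3 pair(s), so the sentence is false.

False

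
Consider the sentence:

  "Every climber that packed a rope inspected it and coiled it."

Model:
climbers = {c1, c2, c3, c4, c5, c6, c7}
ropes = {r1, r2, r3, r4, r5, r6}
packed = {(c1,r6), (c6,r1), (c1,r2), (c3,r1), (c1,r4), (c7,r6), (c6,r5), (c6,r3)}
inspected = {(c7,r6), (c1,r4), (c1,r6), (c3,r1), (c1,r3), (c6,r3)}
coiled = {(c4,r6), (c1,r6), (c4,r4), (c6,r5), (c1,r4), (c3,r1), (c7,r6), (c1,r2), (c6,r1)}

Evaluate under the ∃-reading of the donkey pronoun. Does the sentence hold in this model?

"it" takes "a rope" as antecedent — a donkey pronoun bound across the clause boundary.
Weak reading: every climber c with some packed-rope has at least one packed-rope r such that inspected(c,r) ∧ coiled(c,r).
Per climber: c1:✓  c3:✓  c6:✗  c7:✓
c6 has no witness among its packed-ropes.

False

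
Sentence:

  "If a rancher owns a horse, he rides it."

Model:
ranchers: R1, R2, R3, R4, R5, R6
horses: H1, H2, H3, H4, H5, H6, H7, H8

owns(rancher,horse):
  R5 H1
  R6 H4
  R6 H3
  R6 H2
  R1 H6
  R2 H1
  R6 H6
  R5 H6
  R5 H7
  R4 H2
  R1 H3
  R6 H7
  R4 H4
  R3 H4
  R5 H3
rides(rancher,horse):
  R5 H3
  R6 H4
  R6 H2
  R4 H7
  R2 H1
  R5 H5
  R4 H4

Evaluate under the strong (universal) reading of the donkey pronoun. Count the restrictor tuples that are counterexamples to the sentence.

"it" takes "a horse" as antecedent — a donkey pronoun bound across the clause boundary.
Strong reading: for every (r,h) with owns(r,h), rides(r,h).
Restrictor pairs: (R1,H3) ✗  (R1,H6) ✗  (R2,H1) ✓  (R3,H4) ✗  (R4,H2) ✗  (R4,H4) ✓  (R5,H1) ✗  (R5,H3) ✓  (R5,H6) ✗  (R5,H7) ✗  (R6,H2) ✓  (R6,H3) ✗  (R6,H4) ✓  (R6,H6) ✗  (R6,H7) ✗
Counterexamples (restrictor pairs failing the scope): 10.

10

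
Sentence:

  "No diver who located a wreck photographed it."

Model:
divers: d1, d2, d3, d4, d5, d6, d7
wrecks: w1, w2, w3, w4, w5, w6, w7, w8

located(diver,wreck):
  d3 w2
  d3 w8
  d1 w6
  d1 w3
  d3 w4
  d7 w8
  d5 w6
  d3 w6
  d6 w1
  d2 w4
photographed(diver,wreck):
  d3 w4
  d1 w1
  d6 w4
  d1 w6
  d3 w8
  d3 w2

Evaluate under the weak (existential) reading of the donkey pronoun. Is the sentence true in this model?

"it" takes "a wreck" as antecedent — a donkey pronoun bound across the clause boundary.
Truth condition: for no (d,w) with located(d,w) does photographed(d,w) hold.
Restrictor pairs — does the scope hold? (d1,w3):fails  (d1,w6):holds  (d2,w4):fails  (d3,w2):holds  (d3,w4):holds  (d3,w6):fails  (d3,w8):holds  (d5,w6):fails  (d6,w1):fails  (d7,w8):fails
Scope holds for 4 pair(s), so the sentence is false.

False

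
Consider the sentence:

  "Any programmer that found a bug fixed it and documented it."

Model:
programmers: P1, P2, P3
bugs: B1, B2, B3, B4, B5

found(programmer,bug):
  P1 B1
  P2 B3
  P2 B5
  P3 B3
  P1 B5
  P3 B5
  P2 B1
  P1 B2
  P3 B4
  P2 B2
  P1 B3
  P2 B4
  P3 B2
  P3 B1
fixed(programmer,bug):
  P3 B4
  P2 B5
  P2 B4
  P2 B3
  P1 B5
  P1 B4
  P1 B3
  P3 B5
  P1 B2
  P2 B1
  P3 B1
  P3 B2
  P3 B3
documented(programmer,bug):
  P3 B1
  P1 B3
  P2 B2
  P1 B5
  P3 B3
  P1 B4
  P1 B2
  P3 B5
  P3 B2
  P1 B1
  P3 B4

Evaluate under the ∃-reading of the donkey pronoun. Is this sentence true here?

False

"it" takes "a bug" as antecedent — a donkey pronoun bound across the clause boundary.
Weak reading: every programmer p with some found-bug has at least one found-bug b such that fixed(p,b) ∧ documented(p,b).
Per programmer: P1:✓  P2:✗  P3:✓
P2 has no witness among its found-bugs.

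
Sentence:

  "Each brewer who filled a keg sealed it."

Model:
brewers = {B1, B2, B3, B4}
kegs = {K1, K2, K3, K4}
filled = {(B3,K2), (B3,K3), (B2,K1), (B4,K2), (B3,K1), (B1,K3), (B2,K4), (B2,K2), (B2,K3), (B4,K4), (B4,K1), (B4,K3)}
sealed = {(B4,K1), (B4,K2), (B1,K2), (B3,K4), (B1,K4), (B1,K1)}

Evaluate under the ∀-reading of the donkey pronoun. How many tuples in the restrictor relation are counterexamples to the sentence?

10

"it" takes "a keg" as antecedent — a donkey pronoun bound across the clause boundary.
Strong reading: for every (b,k) with filled(b,k), sealed(b,k).
Restrictor pairs: (B1,K3) ✗  (B2,K1) ✗  (B2,K2) ✗  (B2,K3) ✗  (B2,K4) ✗  (B3,K1) ✗  (B3,K2) ✗  (B3,K3) ✗  (B4,K1) ✓  (B4,K2) ✓  (B4,K3) ✗  (B4,K4) ✗
Counterexamples (restrictor pairs failing the scope): 10.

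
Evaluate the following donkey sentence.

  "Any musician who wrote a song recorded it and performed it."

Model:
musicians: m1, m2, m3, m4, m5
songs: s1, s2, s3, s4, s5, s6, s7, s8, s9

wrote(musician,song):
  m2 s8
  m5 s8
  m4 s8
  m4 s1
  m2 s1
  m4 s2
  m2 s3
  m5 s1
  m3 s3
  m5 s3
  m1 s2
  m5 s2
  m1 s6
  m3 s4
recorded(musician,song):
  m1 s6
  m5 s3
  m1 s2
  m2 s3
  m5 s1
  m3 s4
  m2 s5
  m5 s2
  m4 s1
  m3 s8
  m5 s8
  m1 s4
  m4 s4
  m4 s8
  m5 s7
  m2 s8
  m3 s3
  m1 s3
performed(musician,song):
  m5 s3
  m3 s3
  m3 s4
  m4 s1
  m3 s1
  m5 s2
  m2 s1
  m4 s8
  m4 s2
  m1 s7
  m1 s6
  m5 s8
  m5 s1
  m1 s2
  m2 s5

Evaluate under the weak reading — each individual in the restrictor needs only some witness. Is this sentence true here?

"it" takes "a song" as antecedent — a donkey pronoun bound across the clause boundary.
Weak reading: every musician m with some wrote-song has at least one wrote-song s such that recorded(m,s) ∧ performed(m,s).
Per musician: m1:✓  m2:✗  m3:✓  m4:✓  m5:✓
m2 has no witness among its wrote-songs.

False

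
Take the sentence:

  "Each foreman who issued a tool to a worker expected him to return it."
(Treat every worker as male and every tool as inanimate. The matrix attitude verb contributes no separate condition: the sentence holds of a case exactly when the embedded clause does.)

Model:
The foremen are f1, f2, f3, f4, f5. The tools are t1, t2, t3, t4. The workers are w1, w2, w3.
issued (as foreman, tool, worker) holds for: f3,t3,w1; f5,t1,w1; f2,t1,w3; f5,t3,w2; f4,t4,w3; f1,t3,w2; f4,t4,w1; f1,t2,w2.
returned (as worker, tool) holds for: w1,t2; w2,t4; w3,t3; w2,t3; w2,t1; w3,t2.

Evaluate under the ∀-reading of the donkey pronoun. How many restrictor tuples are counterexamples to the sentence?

"him" takes "a worker" as antecedent and "it" takes "a tool"; both are donkey pronouns co-varying with the restrictor.
Strong reading: for every (f,t,w) with issued(f,t,w), returned(w,t).
Restrictor triples: (f1,t2,w2)→returned(w2,t2) ✗  (f1,t3,w2)→returned(w2,t3) ✓  (f2,t1,w3)→returned(w3,t1) ✗  (f3,t3,w1)→returned(w1,t3) ✗  (f4,t4,w1)→returned(w1,t4) ✗  (f4,t4,w3)→returned(w3,t4) ✗  (f5,t1,w1)→returned(w1,t1) ✗  (f5,t3,w2)→returned(w2,t3) ✓
Counterexamples (restrictor triples failing the scope): 6.

6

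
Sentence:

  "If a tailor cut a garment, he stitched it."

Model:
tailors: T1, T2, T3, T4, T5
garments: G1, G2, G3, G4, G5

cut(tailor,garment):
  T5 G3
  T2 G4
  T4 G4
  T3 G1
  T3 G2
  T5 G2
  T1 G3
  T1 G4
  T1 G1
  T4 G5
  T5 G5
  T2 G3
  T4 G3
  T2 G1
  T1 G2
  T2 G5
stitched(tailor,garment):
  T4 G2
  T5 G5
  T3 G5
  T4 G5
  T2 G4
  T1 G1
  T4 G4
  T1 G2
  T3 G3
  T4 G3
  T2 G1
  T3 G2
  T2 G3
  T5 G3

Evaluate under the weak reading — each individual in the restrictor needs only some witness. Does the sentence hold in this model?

"it" takes "a garment" as antecedent — a donkey pronoun bound across the clause boundary.
Weak reading: every tailor t with some cut-garment has at least one cut-garment g such that stitched(t,g).
Per tailor: T1:✓  T2:✓  T3:✓  T4:✓  T5:✓
Every tailor in the restrictor has a witness.

True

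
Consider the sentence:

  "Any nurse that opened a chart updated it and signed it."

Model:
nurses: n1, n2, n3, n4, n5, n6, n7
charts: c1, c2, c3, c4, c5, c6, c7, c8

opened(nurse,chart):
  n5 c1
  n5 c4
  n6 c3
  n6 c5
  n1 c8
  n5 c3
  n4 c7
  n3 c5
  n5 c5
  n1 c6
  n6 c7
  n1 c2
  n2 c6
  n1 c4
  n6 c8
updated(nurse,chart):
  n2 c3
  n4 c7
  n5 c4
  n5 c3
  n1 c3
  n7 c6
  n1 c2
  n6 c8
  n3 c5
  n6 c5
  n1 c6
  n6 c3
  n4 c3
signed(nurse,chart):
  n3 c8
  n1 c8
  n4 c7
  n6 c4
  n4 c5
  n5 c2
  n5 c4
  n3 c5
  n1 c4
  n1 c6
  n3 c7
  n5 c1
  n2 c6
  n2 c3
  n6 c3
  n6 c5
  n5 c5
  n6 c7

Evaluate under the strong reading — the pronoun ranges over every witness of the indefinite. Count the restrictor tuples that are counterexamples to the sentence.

9

"it" takes "a chart" as antecedent — a donkey pronoun bound across the clause boundary.
Strong reading: for every (n,c) with opened(n,c), updated(n,c) ∧ signed(n,c).
Restrictor pairs: (n1,c2) ✗  (n1,c4) ✗  (n1,c6) ✓  (n1,c8) ✗  (n2,c6) ✗  (n3,c5) ✓  (n4,c7) ✓  (n5,c1) ✗  (n5,c3) ✗  (n5,c4) ✓  (n5,c5) ✗  (n6,c3) ✓  (n6,c5) ✓  (n6,c7) ✗  (n6,c8) ✗
Counterexamples (restrictor pairs failing the scope): 9.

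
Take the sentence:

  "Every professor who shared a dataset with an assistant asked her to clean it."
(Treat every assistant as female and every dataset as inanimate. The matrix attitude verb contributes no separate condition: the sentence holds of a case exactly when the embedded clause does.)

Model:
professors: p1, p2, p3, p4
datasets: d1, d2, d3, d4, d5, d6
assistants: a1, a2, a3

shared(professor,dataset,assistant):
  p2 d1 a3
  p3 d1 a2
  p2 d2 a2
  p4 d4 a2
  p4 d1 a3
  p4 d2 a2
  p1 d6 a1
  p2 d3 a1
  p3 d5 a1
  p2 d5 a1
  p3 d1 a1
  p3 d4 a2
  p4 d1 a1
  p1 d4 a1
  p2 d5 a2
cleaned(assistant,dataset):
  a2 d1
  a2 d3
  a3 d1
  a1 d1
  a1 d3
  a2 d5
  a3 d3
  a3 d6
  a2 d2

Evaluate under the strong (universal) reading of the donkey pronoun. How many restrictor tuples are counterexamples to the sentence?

6

"her" takes "an assistant" as antecedent and "it" takes "a dataset"; both are donkey pronouns co-varying with the restrictor.
Strong reading: for every (p,d,a) with shared(p,d,a), cleaned(a,d).
Restrictor triples: (p1,d4,a1)→cleaned(a1,d4) ✗  (p1,d6,a1)→cleaned(a1,d6) ✗  (p2,d1,a3)→cleaned(a3,d1) ✓  (p2,d2,a2)→cleaned(a2,d2) ✓  (p2,d3,a1)→cleaned(a1,d3) ✓  (p2,d5,a1)→cleaned(a1,d5) ✗  (p2,d5,a2)→cleaned(a2,d5) ✓  (p3,d1,a1)→cleaned(a1,d1) ✓  (p3,d1,a2)→cleaned(a2,d1) ✓  (p3,d4,a2)→cleaned(a2,d4) ✗  (p3,d5,a1)→cleaned(a1,d5) ✗  (p4,d1,a1)→cleaned(a1,d1) ✓  (p4,d1,a3)→cleaned(a3,d1) ✓  (p4,d2,a2)→cleaned(a2,d2) ✓  (p4,d4,a2)→cleaned(a2,d4) ✗
Counterexamples (restrictor triples failing the scope): 6.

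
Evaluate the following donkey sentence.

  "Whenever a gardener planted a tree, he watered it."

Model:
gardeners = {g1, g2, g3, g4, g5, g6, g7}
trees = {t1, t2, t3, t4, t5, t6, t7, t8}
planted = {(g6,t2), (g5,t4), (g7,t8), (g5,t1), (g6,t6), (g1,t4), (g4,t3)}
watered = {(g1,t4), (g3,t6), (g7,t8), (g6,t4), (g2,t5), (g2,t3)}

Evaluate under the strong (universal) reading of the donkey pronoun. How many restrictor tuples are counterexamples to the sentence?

"it" takes "a tree" as antecedent — a donkey pronoun bound across the clause boundary.
Strong reading: for every (g,t) with planted(g,t), watered(g,t).
Restrictor pairs: (g1,t4) ✓  (g4,t3) ✗  (g5,t1) ✗  (g5,t4) ✗  (g6,t2) ✗  (g6,t6) ✗  (g7,t8) ✓
Counterexamples (restrictor pairs failing the scope): 5.

5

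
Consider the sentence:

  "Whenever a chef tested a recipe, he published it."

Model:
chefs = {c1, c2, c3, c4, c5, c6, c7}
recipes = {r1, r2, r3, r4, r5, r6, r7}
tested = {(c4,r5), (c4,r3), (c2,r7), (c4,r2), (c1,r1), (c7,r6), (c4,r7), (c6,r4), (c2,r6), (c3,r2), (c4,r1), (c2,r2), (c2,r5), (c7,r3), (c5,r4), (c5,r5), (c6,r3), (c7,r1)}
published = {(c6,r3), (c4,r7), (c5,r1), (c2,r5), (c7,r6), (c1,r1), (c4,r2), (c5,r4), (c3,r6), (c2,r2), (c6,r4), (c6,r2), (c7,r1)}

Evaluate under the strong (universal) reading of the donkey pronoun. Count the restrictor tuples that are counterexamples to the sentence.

"it" takes "a recipe" as antecedent — a donkey pronoun bound across the clause boundary.
Strong reading: for every (c,r) with tested(c,r), published(c,r).
Restrictor pairs: (c1,r1) ✓  (c2,r2) ✓  (c2,r5) ✓  (c2,r6) ✗  (c2,r7) ✗  (c3,r2) ✗  (c4,r1) ✗  (c4,r2) ✓  (c4,r3) ✗  (c4,r5) ✗  (c4,r7) ✓  (c5,r4) ✓  (c5,r5) ✗  (c6,r3) ✓  (c6,r4) ✓  (c7,r1) ✓  (c7,r3) ✗  (c7,r6) ✓
Counterexamples (restrictor pairs failing the scope): 8.

8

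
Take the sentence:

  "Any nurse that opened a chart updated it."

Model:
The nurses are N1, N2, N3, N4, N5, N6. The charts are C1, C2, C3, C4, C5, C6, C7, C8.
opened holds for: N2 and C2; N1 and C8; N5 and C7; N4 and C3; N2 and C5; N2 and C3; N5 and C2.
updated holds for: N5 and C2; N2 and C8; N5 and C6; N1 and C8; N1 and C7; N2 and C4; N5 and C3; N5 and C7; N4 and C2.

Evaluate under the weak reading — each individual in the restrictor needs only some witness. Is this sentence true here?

"it" takes "a chart" as antecedent — a donkey pronoun bound across the clause boundary.
Weak reading: every nurse n with some opened-chart has at least one opened-chart c such that updated(n,c).
Per nurse: N1:✓  N2:✗  N4:✗  N5:✓
N2 has no witness among its opened-charts.

False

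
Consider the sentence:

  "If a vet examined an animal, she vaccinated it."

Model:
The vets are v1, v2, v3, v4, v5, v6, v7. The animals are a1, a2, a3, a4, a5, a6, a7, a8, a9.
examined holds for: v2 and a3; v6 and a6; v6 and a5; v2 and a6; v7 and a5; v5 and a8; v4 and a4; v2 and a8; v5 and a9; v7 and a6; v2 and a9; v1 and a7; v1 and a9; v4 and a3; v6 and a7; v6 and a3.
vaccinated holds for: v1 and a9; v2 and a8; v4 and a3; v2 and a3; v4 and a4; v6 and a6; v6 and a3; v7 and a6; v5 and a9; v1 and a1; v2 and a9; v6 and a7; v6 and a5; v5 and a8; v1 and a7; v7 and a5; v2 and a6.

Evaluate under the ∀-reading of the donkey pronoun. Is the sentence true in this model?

True

"it" takes "an animal" as antecedent — a donkey pronoun bound across the clause boundary.
Strong reading: for every (v,a) with examined(v,a), vaccinated(v,a).
Restrictor pairs: (v1,a7) ✓  (v1,a9) ✓  (v2,a3) ✓  (v2,a6) ✓  (v2,a8) ✓  (v2,a9) ✓  (v4,a3) ✓  (v4,a4) ✓  (v5,a8) ✓  (v5,a9) ✓  (v6,a3) ✓  (v6,a5) ✓  (v6,a6) ✓  (v6,a7) ✓  (v7,a5) ✓  (v7,a6) ✓
Every restrictor pair satisfies the scope.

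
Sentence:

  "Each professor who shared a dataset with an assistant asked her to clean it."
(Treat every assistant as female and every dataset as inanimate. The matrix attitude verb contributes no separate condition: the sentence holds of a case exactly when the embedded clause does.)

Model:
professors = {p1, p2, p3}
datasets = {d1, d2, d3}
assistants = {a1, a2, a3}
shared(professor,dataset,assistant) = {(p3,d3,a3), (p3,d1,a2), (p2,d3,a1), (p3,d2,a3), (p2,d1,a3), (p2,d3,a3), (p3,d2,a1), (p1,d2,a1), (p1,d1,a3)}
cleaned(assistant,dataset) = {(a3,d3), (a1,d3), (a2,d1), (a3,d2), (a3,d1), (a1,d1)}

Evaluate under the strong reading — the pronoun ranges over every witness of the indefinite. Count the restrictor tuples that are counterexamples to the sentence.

"her" takes "an assistant" as antecedent and "it" takes "a dataset"; both are donkey pronouns co-varying with the restrictor.
Strong reading: for every (p,d,a) with shared(p,d,a), cleaned(a,d).
Restrictor triples: (p1,d1,a3)→cleaned(a3,d1) ✓  (p1,d2,a1)→cleaned(a1,d2) ✗  (p2,d1,a3)→cleaned(a3,d1) ✓  (p2,d3,a1)→cleaned(a1,d3) ✓  (p2,d3,a3)→cleaned(a3,d3) ✓  (p3,d1,a2)→cleaned(a2,d1) ✓  (p3,d2,a1)→cleaned(a1,d2) ✗  (p3,d2,a3)→cleaned(a3,d2) ✓  (p3,d3,a3)→cleaned(a3,d3) ✓
Counterexamples (restrictor triples failing the scope): 2.

2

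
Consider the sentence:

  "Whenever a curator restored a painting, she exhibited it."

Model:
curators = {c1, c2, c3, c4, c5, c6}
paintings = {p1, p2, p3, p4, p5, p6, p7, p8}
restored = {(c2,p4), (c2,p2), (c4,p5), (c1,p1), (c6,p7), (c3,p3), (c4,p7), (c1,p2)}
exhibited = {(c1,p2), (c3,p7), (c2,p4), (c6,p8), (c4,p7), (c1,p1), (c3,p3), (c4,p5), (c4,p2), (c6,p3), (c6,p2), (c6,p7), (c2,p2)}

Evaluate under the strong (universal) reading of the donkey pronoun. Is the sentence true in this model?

True

"it" takes "a painting" as antecedent — a donkey pronoun bound across the clause boundary.
Strong reading: for every (c,p) with restored(c,p), exhibited(c,p).
Restrictor pairs: (c1,p1) ✓  (c1,p2) ✓  (c2,p2) ✓  (c2,p4) ✓  (c3,p3) ✓  (c4,p5) ✓  (c4,p7) ✓  (c6,p7) ✓
Every restrictor pair satisfies the scope.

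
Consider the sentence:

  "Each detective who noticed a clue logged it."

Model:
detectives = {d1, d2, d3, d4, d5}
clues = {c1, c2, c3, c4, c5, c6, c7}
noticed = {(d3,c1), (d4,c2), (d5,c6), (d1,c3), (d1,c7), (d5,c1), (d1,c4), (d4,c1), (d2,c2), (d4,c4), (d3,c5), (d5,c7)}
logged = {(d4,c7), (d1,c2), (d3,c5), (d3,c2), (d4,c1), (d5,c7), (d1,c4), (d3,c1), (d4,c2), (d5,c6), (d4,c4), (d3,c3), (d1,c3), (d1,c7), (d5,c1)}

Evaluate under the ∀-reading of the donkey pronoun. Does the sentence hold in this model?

"it" takes "a clue" as antecedent — a donkey pronoun bound across the clause boundary.
Strong reading: for every (d,c) with noticed(d,c), logged(d,c).
Restrictor pairs: (d1,c3) ✓  (d1,c4) ✓  (d1,c7) ✓  (d2,c2) ✗  (d3,c1) ✓  (d3,c5) ✓  (d4,c1) ✓  (d4,c2) ✓  (d4,c4) ✓  (d5,c1) ✓  (d5,c6) ✓  (d5,c7) ✓
Counterexample: (d2,c2) is in noticed but fails the scope.

False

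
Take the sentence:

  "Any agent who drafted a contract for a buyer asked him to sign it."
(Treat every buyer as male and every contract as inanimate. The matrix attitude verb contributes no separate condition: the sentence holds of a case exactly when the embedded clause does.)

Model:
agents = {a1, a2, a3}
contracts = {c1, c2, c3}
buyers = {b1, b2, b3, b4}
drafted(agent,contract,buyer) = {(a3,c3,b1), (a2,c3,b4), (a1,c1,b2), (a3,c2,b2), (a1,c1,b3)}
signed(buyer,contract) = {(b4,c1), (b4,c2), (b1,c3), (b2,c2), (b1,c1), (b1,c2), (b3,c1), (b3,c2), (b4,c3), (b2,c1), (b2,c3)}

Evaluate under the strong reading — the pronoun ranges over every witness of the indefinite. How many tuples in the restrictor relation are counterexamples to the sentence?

"him" takes "a buyer" as antecedent and "it" takes "a contract"; both are donkey pronouns co-varying with the restrictor.
Strong reading: for every (a,c,b) with drafted(a,c,b), signed(b,c).
Restrictor triples: (a1,c1,b2)→signed(b2,c1) ✓  (a1,c1,b3)→signed(b3,c1) ✓  (a2,c3,b4)→signed(b4,c3) ✓  (a3,c2,b2)→signed(b2,c2) ✓  (a3,c3,b1)→signed(b1,c3) ✓
Counterexamples (restrictor triples failing the scope): 0.

0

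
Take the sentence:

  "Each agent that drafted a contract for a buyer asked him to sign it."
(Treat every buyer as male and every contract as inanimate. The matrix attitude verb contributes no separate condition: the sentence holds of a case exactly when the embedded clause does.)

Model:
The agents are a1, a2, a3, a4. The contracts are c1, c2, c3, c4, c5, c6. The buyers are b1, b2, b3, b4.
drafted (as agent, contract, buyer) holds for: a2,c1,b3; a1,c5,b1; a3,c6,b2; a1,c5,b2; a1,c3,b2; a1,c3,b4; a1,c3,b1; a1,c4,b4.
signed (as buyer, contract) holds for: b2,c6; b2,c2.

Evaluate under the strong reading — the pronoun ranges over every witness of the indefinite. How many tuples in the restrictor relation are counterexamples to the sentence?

"him" takes "a buyer" as antecedent and "it" takes "a contract"; both are donkey pronouns co-varying with the restrictor.
Strong reading: for every (a,c,b) with drafted(a,c,b), signed(b,c).
Restrictor triples: (a1,c3,b1)→signed(b1,c3) ✗  (a1,c3,b2)→signed(b2,c3) ✗  (a1,c3,b4)→signed(b4,c3) ✗  (a1,c4,b4)→signed(b4,c4) ✗  (a1,c5,b1)→signed(b1,c5) ✗  (a1,c5,b2)→signed(b2,c5) ✗  (a2,c1,b3)→signed(b3,c1) ✗  (a3,c6,b2)→signed(b2,c6) ✓
Counterexamples (restrictor triples failing the scope): 7.

7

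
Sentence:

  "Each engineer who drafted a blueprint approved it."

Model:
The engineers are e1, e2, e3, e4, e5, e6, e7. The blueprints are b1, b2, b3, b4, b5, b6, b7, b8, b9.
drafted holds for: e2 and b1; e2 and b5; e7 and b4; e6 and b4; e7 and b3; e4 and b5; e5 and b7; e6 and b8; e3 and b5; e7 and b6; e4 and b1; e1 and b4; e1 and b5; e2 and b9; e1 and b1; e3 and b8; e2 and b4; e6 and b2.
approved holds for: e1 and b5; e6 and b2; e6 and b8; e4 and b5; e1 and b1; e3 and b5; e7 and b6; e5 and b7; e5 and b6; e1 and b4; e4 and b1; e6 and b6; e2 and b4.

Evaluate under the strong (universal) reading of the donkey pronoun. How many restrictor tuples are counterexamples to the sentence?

7

"it" takes "a blueprint" as antecedent — a donkey pronoun bound across the clause boundary.
Strong reading: for every (e,b) with drafted(e,b), approved(e,b).
Restrictor pairs: (e1,b1) ✓  (e1,b4) ✓  (e1,b5) ✓  (e2,b1) ✗  (e2,b4) ✓  (e2,b5) ✗  (e2,b9) ✗  (e3,b5) ✓  (e3,b8) ✗  (e4,b1) ✓  (e4,b5) ✓  (e5,b7) ✓  (e6,b2) ✓  (e6,b4) ✗  (e6,b8) ✓  (e7,b3) ✗  (e7,b4) ✗  (e7,b6) ✓
Counterexamples (restrictor pairs failing the scope): 7.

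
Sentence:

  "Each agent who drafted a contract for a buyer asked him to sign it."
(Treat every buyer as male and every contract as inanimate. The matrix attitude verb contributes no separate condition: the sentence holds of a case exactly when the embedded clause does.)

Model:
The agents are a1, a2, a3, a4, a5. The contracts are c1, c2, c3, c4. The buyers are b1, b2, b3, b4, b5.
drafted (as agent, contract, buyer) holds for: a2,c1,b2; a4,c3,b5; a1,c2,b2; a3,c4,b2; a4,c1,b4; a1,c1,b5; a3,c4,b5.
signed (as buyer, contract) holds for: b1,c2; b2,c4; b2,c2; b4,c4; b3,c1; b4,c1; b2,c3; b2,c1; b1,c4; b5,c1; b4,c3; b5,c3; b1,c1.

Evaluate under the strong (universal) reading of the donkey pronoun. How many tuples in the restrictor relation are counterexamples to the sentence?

1

"him" takes "a buyer" as antecedent and "it" takes "a contract"; both are donkey pronouns co-varying with the restrictor.
Strong reading: for every (a,c,b) with drafted(a,c,b), signed(b,c).
Restrictor triples: (a1,c1,b5)→signed(b5,c1) ✓  (a1,c2,b2)→signed(b2,c2) ✓  (a2,c1,b2)→signed(b2,c1) ✓  (a3,c4,b2)→signed(b2,c4) ✓  (a3,c4,b5)→signed(b5,c4) ✗  (a4,c1,b4)→signed(b4,c1) ✓  (a4,c3,b5)→signed(b5,c3) ✓
Counterexamples (restrictor triples failing the scope): 1.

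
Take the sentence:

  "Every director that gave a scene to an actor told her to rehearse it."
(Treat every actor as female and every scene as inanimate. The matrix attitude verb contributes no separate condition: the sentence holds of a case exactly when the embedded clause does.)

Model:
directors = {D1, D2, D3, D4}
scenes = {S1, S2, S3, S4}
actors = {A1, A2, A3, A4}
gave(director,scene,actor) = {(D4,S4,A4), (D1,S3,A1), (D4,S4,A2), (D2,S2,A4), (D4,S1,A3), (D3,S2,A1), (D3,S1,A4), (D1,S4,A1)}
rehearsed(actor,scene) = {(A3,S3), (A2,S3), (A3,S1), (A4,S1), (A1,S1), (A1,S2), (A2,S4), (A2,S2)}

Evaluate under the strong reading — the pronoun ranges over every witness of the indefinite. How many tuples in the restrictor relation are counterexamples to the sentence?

"her" takes "an actor" as antecedent and "it" takes "a scene"; both are donkey pronouns co-varying with the restrictor.
Strong reading: for every (d,s,a) with gave(d,s,a), rehearsed(a,s).
Restrictor triples: (D1,S3,A1)→rehearsed(A1,S3) ✗  (D1,S4,A1)→rehearsed(A1,S4) ✗  (D2,S2,A4)→rehearsed(A4,S2) ✗  (D3,S1,A4)→rehearsed(A4,S1) ✓  (D3,S2,A1)→rehearsed(A1,S2) ✓  (D4,S1,A3)→rehearsed(A3,S1) ✓  (D4,S4,A2)→rehearsed(A2,S4) ✓  (D4,S4,A4)→rehearsed(A4,S4) ✗
Counterexamples (restrictor triples failing the scope): 4.

4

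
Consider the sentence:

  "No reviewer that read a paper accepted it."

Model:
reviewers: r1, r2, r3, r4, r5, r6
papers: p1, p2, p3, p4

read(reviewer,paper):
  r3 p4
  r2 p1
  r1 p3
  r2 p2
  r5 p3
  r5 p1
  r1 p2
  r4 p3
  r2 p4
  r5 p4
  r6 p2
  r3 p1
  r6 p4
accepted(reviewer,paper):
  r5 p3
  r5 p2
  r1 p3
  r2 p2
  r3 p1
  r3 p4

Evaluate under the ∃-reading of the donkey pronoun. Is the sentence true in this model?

"it" takes "a paper" as antecedent — a donkey pronoun bound across the clause boundary.
Truth condition: for no (r,p) with read(r,p) does accepted(r,p) hold.
Restrictor pairs — does the scope hold? (r1,p2):fails  (r1,p3):holds  (r2,p1):fails  (r2,p2):holds  (r2,p4):fails  (r3,p1):holds  (r3,p4):holds  (r4,p3):fails  (r5,p1):fails  (r5,p3):holds  (r5,p4):fails  (r6,p2):fails  (r6,p4):fails
Scope holds for 5 pair(s), so the sentence is false.

False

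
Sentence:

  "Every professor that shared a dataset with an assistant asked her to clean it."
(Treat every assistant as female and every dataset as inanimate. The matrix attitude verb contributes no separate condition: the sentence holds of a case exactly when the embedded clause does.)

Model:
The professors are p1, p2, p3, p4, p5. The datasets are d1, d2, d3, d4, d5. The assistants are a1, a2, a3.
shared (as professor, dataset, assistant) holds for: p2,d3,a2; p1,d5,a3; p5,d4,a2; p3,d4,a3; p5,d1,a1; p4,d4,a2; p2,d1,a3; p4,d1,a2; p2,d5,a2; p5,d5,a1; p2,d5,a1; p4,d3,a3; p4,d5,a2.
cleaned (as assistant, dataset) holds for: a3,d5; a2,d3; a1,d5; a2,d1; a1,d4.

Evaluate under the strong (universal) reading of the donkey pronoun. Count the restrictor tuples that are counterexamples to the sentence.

"her" takes "an assistant" as antecedent and "it" takes "a dataset"; both are donkey pronouns co-varying with the restrictor.
Strong reading: for every (p,d,a) with shared(p,d,a), cleaned(a,d).
Restrictor triples: (p1,d5,a3)→cleaned(a3,d5) ✓  (p2,d1,a3)→cleaned(a3,d1) ✗  (p2,d3,a2)→cleaned(a2,d3) ✓  (p2,d5,a1)→cleaned(a1,d5) ✓  (p2,d5,a2)→cleaned(a2,d5) ✗  (p3,d4,a3)→cleaned(a3,d4) ✗  (p4,d1,a2)→cleaned(a2,d1) ✓  (p4,d3,a3)→cleaned(a3,d3) ✗  (p4,d4,a2)→cleaned(a2,d4) ✗  (p4,d5,a2)→cleaned(a2,d5) ✗  (p5,d1,a1)→cleaned(a1,d1) ✗  (p5,d4,a2)→cleaned(a2,d4) ✗  (p5,d5,a1)→cleaned(a1,d5) ✓
Counterexamples (restrictor triples failing the scope): 8.

8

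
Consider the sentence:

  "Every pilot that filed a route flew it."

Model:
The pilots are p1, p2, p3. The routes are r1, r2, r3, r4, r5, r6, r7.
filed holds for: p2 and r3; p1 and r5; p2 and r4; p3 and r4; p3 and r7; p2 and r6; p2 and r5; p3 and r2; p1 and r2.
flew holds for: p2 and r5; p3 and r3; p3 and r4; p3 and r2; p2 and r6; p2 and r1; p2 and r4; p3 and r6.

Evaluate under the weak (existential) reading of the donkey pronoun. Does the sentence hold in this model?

"it" takes "a route" as antecedent — a donkey pronoun bound across the clause boundary.
Weak reading: every pilot p with some filed-route has at least one filed-route r such that flew(p,r).
Per pilot: p1:✗  p2:✓  p3:✓
p1 has no witness among its filed-routes.

False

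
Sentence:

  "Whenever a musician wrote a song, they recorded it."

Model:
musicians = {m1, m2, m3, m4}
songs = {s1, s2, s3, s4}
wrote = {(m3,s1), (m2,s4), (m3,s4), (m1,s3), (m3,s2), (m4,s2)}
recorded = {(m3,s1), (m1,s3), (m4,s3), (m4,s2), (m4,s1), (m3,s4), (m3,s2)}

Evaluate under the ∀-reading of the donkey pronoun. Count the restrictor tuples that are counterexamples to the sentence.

"it" takes "a song" as antecedent — a donkey pronoun bound across the clause boundary.
Strong reading: for every (m,s) with wrote(m,s), recorded(m,s).
Restrictor pairs: (m1,s3) ✓  (m2,s4) ✗  (m3,s1) ✓  (m3,s2) ✓  (m3,s4) ✓  (m4,s2) ✓
Counterexamples (restrictor pairs failing the scope): 1.

1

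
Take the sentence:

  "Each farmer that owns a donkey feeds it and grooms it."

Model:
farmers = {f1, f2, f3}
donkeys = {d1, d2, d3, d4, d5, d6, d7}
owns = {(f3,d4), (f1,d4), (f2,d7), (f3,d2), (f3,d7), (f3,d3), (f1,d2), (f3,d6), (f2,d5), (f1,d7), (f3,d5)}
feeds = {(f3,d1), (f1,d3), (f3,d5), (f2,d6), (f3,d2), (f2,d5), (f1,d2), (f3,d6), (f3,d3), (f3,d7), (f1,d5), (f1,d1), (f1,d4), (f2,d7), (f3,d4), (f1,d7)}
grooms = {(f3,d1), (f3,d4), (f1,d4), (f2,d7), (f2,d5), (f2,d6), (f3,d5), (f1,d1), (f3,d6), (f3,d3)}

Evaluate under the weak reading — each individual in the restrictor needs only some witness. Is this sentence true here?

True

"it" takes "a donkey" as antecedent — a donkey pronoun bound across the clause boundary.
Weak reading: every farmer f with some owns-donkey has at least one owns-donkey d such that feeds(f,d) ∧ grooms(f,d).
Per farmer: f1:✓  f2:✓  f3:✓
Every farmer in the restrictor has a witness.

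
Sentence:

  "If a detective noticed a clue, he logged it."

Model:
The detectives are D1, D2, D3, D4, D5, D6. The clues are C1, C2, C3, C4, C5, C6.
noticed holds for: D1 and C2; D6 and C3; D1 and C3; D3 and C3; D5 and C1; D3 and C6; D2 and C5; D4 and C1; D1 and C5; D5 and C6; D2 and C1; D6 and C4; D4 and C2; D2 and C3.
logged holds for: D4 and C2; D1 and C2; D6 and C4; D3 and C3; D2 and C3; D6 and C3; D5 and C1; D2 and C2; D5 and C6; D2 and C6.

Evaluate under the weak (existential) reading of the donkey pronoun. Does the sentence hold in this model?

True

"it" takes "a clue" as antecedent — a donkey pronoun bound across the clause boundary.
Weak reading: every detective d with some noticed-clue has at least one noticed-clue c such that logged(d,c).
Per detective: D1:✓  D2:✓  D3:✓  D4:✓  D5:✓  D6:✓
Every detective in the restrictor has a witness.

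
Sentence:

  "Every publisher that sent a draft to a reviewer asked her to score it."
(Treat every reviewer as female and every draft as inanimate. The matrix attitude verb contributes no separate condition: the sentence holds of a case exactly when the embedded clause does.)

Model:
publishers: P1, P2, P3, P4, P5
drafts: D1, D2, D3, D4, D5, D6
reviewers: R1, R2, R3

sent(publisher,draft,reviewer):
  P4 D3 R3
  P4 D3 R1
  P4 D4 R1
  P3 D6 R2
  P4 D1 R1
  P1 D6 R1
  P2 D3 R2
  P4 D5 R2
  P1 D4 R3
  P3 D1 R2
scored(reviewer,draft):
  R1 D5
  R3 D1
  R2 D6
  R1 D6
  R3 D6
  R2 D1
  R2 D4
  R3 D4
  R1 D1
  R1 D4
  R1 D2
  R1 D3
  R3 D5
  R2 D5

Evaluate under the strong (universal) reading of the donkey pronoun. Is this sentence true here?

"her" takes "a reviewer" as antecedent and "it" takes "a draft"; both are donkey pronouns co-varying with the restrictor.
Strong reading: for every (p,d,r) with sent(p,d,r), scored(r,d).
Restrictor triples: (P1,D4,R3)→scored(R3,D4) ✓  (P1,D6,R1)→scored(R1,D6) ✓  (P2,D3,R2)→scored(R2,D3) ✗  (P3,D1,R2)→scored(R2,D1) ✓  (P3,D6,R2)→scored(R2,D6) ✓  (P4,D1,R1)→scored(R1,D1) ✓  (P4,D3,R1)→scored(R1,D3) ✓  (P4,D3,R3)→scored(R3,D3) ✗  (P4,D4,R1)→scored(R1,D4) ✓  (P4,D5,R2)→scored(R2,D5) ✓
Counterexample: (P2,D3,R2) — scored(R2,D3) does not hold.

False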